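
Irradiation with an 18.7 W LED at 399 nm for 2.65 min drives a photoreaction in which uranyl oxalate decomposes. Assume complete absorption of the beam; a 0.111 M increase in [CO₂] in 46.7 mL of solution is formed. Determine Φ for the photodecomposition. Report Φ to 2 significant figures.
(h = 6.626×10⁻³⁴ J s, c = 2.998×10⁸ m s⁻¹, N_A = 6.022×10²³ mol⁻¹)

Φ = 0.52

Product: (0.111 M)(0.0467 L) = 0.005184 mol.
Photon energy at 399 nm: hc/λ = (6.626×10⁻³⁴)(2.998×10⁸)/(399×10⁻⁹) = 4.979×10⁻¹⁹ J.
Energy delivered: (18.7 W)(159 s) = 2973 J.
Photons incident: 2973 / 4.979×10⁻¹⁹ = 5.971×10²¹, i.e. 5.971×10²¹/6.022×10²³ = 0.009915 mol.
Φ = 0.005184 mol / 0.009915 mol photons = 0.52.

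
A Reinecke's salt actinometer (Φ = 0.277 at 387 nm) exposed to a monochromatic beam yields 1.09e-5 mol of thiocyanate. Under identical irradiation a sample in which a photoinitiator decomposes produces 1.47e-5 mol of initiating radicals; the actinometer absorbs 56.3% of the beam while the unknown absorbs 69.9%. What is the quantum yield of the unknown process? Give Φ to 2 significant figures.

Photons absorbed by the actinometer: 1.09e-5 / 0.277 = 3.935e-5 mol.
Incident flux: 3.935e-5 / 0.563 = 6.989e-5 einstein.
Absorbed by unknown: 0.699 × 6.989e-5 = 4.885e-5 mol.
Φ(unknown) = 1.47e-5 / 4.885e-5 = 0.30.

Φ = 0.30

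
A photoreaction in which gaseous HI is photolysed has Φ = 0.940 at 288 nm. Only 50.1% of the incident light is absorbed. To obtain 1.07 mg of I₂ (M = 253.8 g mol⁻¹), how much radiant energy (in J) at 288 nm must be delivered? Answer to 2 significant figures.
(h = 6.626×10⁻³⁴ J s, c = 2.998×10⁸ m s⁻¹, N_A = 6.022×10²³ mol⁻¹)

Product: 1.07 mg / 253.8 g mol⁻¹ = 4.216×10⁻⁶ mol.
Photons that must be absorbed: 4.216×10⁻⁶ / 0.940 = 4.485×10⁻⁶ mol.
Incident photons needed: 4.485×10⁻⁶ / 0.501 = 8.952×10⁻⁶ mol.
Photon energy: hc/λ = 6.897×10⁻¹⁹ J; per mole, 4.153×10⁵ J mol⁻¹.
Energy required: 8.952×10⁻⁶ × 4.153×10⁵ = 3.7 J.

3.7 J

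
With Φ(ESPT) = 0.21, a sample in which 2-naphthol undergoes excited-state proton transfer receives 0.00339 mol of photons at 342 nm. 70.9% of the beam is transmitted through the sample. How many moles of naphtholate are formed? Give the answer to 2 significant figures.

2.1×10⁻⁴ mol

Fraction absorbed: 1 − 70.9/100 = 0.2910.
Photons absorbed: 0.2910 × 0.00339 = 9.865×10⁻⁴ mol.
Product: Φ × n_abs = 0.21 × 9.865×10⁻⁴ = 2.072×10⁻⁴ mol.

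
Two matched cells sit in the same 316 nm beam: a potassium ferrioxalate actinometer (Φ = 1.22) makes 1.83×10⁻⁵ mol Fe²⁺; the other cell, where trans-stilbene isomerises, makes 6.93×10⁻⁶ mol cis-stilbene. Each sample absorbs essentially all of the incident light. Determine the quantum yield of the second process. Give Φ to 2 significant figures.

Photons absorbed by the actinometer: 1.83×10⁻⁵ / 1.22 = 1.500×10⁻⁵ mol.
Φ(unknown) = 6.93×10⁻⁶ / 1.500×10⁻⁵ = 0.46.

Φ = 0.46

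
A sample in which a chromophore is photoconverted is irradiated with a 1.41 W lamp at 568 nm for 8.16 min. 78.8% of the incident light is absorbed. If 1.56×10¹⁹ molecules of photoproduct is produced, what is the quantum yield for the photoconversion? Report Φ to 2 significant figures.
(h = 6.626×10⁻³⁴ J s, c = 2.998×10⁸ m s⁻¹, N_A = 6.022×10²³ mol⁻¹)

Product: 1.56×10¹⁹ / 6.022×10²³ = 2.591×10⁻⁵ mol.
Photon energy at 568 nm: hc/λ = (6.626×10⁻³⁴)(2.998×10⁸)/(568×10⁻⁹) = 3.497×10⁻¹⁹ J.
Energy delivered: (1.41 W)(489.6 s) = 690.3 J.
Photons incident: 690.3 / 3.497×10⁻¹⁹ = 1.974×10²¹, i.e. 1.974×10²¹/6.022×10²³ = 0.003278 mol.
Photons absorbed: 0.788 × 0.003278 = 0.002583 mol.
Φ = 2.591×10⁻⁵ mol / 0.002583 mol photons = 0.010.

Φ = 0.010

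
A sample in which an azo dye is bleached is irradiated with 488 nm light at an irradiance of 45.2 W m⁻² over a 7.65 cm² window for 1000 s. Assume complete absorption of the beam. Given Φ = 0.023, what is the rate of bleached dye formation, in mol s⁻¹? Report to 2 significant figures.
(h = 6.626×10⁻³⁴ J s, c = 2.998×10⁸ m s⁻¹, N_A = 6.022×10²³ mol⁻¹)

Photon energy at 488 nm: hc/λ = (6.626×10⁻³⁴)(2.998×10⁸)/(488×10⁻⁹) = 4.071×10⁻¹⁹ J.
Energy delivered: (45.2 W m⁻²)(7.65×10⁻⁴ m²)(1000 s) = 34.58 J.
Photons incident: 34.58 / 4.071×10⁻¹⁹ = 8.494×10¹⁹, i.e. 8.494×10¹⁹/6.022×10²³ = 1.410×10⁻⁴ mol.
Product formed: 0.023 × 1.410×10⁻⁴ = 3.243×10⁻⁶ mol.
Rate: 3.243×10⁻⁶ / 1000 s = 3.2×10⁻⁹ mol s⁻¹.

3.2×10⁻⁹ mol s⁻¹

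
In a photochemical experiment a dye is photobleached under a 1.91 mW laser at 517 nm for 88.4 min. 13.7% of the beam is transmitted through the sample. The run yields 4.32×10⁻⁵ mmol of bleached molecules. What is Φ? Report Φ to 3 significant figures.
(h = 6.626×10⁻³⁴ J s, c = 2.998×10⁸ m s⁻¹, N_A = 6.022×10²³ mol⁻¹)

Product: 4.32×10⁻⁵ mmol = 4.32×10⁻⁸ mol.
Photon energy at 517 nm: hc/λ = (6.626×10⁻³⁴)(2.998×10⁸)/(517×10⁻⁹) = 3.842×10⁻¹⁹ J.
Energy delivered: (1.91 mW)(5304 s) = 10.13 J.
Photons incident: 10.13 / 3.842×10⁻¹⁹ = 2.637×10¹⁹, i.e. 2.637×10¹⁹/6.022×10²³ = 4.379×10⁻⁵ mol.
Fraction absorbed: 1 − 13.7/100 = 0.8630.
Photons absorbed: 0.8630 × 4.379×10⁻⁵ = 3.779×10⁻⁵ mol.
Φ = 4.32×10⁻⁸ mol / 3.779×10⁻⁵ mol photons = 0.00114.

Φ = 0.00114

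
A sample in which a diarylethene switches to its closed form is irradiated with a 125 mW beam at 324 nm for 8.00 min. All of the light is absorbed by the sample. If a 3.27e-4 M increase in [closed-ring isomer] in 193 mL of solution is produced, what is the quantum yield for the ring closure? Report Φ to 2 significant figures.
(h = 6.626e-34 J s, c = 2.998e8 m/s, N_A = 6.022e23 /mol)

Product: (3.27e-4 M)(0.193 L) = 6.311e-5 mol.
Photon energy at 324 nm: hc/λ = (6.626e-34)(2.998e8)/(324e-9) = 6.131e-19 J.
Energy delivered: (125 mW)(480 s) = 60.00 J.
Photons incident: 60.00 / 6.131e-19 = 9.786e19, i.e. 9.786e19/6.022e23 = 1.625e-4 mol.
Φ = 6.311e-5 mol / 1.625e-4 mol photons = 0.39.

Φ = 0.39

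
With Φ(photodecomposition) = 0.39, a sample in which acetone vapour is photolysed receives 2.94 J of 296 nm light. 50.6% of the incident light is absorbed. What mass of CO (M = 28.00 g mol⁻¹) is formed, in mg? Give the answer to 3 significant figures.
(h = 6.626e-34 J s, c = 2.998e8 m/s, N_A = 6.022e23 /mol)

Photon energy at 296 nm: hc/λ = (6.626e-34)(2.998e8)/(296e-9) = 6.711e-19 J.
Photons incident: 2.94 / 6.711e-19 = 4.381e18, i.e. 4.381e18/6.022e23 = 7.275e-6 mol.
Photons absorbed: 0.506 × 7.275e-6 = 3.681e-6 mol.
Product: Φ × n_abs = 0.39 × 3.681e-6 = 1.436e-6 mol.
Mass: 1.436e-6 × 28.00 = 4.021e-5 g = 0.0402 mg.

0.0402 mg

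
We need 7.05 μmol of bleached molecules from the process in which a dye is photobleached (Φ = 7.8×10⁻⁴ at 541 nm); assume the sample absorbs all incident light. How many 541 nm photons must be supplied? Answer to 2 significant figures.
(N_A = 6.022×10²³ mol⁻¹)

Product: 7.05 μmol = 7.05×10⁻⁶ mol.
Photons that must be absorbed: 7.05×10⁻⁶ / 7.8×10⁻⁴ = 0.009038 mol.
Photon count: 0.009038 × 6.022×10²³ = 5.4×10²¹.

5.4×10²¹ photons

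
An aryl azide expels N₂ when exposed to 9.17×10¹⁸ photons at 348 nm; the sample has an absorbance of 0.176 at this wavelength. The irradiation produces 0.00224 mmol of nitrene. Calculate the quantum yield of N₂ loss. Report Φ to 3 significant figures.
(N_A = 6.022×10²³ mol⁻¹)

Φ = 0.441

Product: 0.00224 mmol = 2.24×10⁻⁶ mol.
Moles of photons: 9.17×10¹⁸ / 6.022×10²³ = 1.523×10⁻⁵ mol.
Fraction absorbed: 1 − 10^(−0.176) = 0.3332.
Photons absorbed: 0.3332 × 1.523×10⁻⁵ = 5.075×10⁻⁶ mol.
Φ = 2.24×10⁻⁶ mol / 5.075×10⁻⁶ mol photons = 0.441.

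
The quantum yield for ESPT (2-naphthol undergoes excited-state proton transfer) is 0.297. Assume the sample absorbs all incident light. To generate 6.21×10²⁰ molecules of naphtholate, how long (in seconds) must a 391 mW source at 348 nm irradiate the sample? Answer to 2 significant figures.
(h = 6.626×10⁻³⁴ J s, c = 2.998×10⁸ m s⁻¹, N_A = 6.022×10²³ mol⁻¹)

Product: 6.21×10²⁰ / 6.022×10²³ = 0.001031 mol.
Photons that must be absorbed: 0.001031 / 0.297 = 0.003471 mol.
Photon energy: hc/λ = 5.708×10⁻¹⁹ J; per mole, 3.437×10⁵ J mol⁻¹.
Energy required: 0.003471 × 3.437×10⁵ = 1193 J.
Time: 1193 J / 0.391 W = 3100 s.

t ≈ 3100 s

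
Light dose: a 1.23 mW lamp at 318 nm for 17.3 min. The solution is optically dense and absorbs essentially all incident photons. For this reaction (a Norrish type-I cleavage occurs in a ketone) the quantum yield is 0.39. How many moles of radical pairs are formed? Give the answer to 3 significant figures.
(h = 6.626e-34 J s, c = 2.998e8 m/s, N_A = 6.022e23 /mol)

1.32e-6 mol

Photon energy at 318 nm: hc/λ = (6.626e-34)(2.998e8)/(318e-9) = 6.247e-19 J.
Energy delivered: (1.23 mW)(1038 s) = 1.277 J.
Photons incident: 1.277 / 6.247e-19 = 2.044e18, i.e. 2.044e18/6.022e23 = 3.394e-6 mol.
Product: Φ × n_abs = 0.39 × 3.394e-6 = 1.324e-6 mol.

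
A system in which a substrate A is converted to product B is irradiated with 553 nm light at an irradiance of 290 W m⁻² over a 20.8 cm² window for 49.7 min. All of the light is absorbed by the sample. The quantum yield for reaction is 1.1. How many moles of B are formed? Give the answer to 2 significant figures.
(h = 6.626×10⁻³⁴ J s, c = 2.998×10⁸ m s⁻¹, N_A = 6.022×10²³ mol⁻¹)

0.0091 mol

Photon energy at 553 nm: hc/λ = (6.626×10⁻³⁴)(2.998×10⁸)/(553×10⁻⁹) = 3.592×10⁻¹⁹ J.
Energy delivered: (290 W m⁻²)(20.8×10⁻⁴ m²)(2982 s) = 1799 J.
Photons incident: 1799 / 3.592×10⁻¹⁹ = 5.008×10²¹, i.e. 5.008×10²¹/6.022×10²³ = 0.008316 mol.
Product: Φ × n_abs = 1.1 × 0.008316 = 0.009148 mol.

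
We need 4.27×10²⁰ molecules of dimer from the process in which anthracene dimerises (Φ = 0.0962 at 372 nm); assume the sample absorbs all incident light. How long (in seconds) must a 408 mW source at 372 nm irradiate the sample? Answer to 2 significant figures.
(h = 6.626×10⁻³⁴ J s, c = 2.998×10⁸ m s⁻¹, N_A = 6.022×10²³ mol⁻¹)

Product: 4.27×10²⁰ / 6.022×10²³ = 7.091×10⁻⁴ mol.
Photons that must be absorbed: 7.091×10⁻⁴ / 0.0962 = 0.007371 mol.
Photon energy: hc/λ = 5.340×10⁻¹⁹ J; per mole, 3.216×10⁵ J mol⁻¹.
Energy required: 0.007371 × 3.216×10⁵ = 2371 J.
Time: 2371 J / 0.408 W = 5800 s.

t ≈ 5800 s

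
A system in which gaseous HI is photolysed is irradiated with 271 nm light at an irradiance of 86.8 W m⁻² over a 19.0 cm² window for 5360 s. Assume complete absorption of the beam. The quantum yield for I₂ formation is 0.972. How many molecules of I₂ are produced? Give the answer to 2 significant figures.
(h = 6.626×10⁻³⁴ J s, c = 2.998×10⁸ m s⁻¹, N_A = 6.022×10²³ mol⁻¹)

1.2×10²¹ molecules

Photon energy at 271 nm: hc/λ = (6.626×10⁻³⁴)(2.998×10⁸)/(271×10⁻⁹) = 7.330×10⁻¹⁹ J.
Energy delivered: (86.8 W m⁻²)(19.0×10⁻⁴ m²)(5360 s) = 884.0 J.
Photons incident: 884.0 / 7.330×10⁻¹⁹ = 1.206×10²¹, i.e. 1.206×10²¹/6.022×10²³ = 0.002003 mol.
Product: Φ × n_abs = 0.972 × 0.002003 = 0.001947 mol.
As a count: 0.001947 × 6.022×10²³ = 1.2×10²¹.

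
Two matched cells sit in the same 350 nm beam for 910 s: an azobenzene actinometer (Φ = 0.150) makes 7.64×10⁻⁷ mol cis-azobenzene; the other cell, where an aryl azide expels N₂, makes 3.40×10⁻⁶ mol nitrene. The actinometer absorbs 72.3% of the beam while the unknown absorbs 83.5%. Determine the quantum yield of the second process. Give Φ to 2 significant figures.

Φ = 0.58

Photons absorbed by the actinometer: 7.64×10⁻⁷ / 0.150 = 5.093×10⁻⁶ mol.
Incident flux: 5.093×10⁻⁶ / 0.723 = 7.044×10⁻⁶ einstein.
Absorbed by unknown: 0.835 × 7.044×10⁻⁶ = 5.882×10⁻⁶ mol.
Φ(unknown) = 3.40×10⁻⁶ / 5.882×10⁻⁶ = 0.58.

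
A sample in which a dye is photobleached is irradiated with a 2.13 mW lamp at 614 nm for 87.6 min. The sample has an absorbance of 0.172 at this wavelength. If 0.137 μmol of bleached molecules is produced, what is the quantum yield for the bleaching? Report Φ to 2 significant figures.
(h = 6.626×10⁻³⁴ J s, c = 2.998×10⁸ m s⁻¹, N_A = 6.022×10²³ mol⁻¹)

Product: 0.137 μmol = 1.37×10⁻⁷ mol.
Photon energy at 614 nm: hc/λ = (6.626×10⁻³⁴)(2.998×10⁸)/(614×10⁻⁹) = 3.235×10⁻¹⁹ J.
Energy delivered: (2.13 mW)(5256 s) = 11.20 J.
Photons incident: 11.20 / 3.235×10⁻¹⁹ = 3.462×10¹⁹, i.e. 3.462×10¹⁹/6.022×10²³ = 5.749×10⁻⁵ mol.
Fraction absorbed: 1 − 10^(−0.172) = 0.3270.
Photons absorbed: 0.3270 × 5.749×10⁻⁵ = 1.880×10⁻⁵ mol.
Φ = 1.37×10⁻⁷ mol / 1.880×10⁻⁵ mol photons = 0.0073.

Φ = 0.0073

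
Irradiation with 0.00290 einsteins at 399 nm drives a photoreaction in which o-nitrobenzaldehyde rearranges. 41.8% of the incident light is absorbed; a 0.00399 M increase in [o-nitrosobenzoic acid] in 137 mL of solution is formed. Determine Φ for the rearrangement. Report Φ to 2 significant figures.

Φ = 0.45

Product: (0.00399 M)(0.137 L) = 5.466×10⁻⁴ mol.
Photons absorbed: 0.418 × 0.00290 = 0.001212 mol.
Φ = 5.466×10⁻⁴ mol / 0.001212 mol photons = 0.45.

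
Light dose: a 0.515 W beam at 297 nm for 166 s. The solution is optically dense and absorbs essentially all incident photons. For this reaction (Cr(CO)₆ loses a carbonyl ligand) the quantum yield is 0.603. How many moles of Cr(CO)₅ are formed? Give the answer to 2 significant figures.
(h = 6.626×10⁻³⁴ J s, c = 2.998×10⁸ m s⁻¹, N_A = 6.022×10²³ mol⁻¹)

1.3×10⁻⁴ mol

Photon energy at 297 nm: hc/λ = (6.626×10⁻³⁴)(2.998×10⁸)/(297×10⁻⁹) = 6.688×10⁻¹⁹ J.
Energy delivered: (0.515 W)(166 s) = 85.49 J.
Photons incident: 85.49 / 6.688×10⁻¹⁹ = 1.278×10²⁰, i.e. 1.278×10²⁰/6.022×10²³ = 2.122×10⁻⁴ mol.
Product: Φ × n_abs = 0.603 × 2.122×10⁻⁴ = 1.280×10⁻⁴ mol.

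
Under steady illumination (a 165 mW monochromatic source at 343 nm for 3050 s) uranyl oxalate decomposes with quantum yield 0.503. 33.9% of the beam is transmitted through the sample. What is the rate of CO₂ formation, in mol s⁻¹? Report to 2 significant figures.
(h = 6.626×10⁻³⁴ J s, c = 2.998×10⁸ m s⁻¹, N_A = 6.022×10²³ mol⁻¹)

Photon energy at 343 nm: hc/λ = (6.626×10⁻³⁴)(2.998×10⁸)/(343×10⁻⁹) = 5.791×10⁻¹⁹ J.
Energy delivered: (165 mW)(3050 s) = 503.3 J.
Photons incident: 503.3 / 5.791×10⁻¹⁹ = 8.691×10²⁰, i.e. 8.691×10²⁰/6.022×10²³ = 0.001443 mol.
Fraction absorbed: 1 − 33.9/100 = 0.6610.
Photons absorbed: 0.6610 × 0.001443 = 9.538×10⁻⁴ mol.
Product formed: 0.503 × 9.538×10⁻⁴ = 4.798×10⁻⁴ mol.
Rate: 4.798×10⁻⁴ / 3050 s = 1.6×10⁻⁷ mol s⁻¹.

1.6×10⁻⁷ mol s⁻¹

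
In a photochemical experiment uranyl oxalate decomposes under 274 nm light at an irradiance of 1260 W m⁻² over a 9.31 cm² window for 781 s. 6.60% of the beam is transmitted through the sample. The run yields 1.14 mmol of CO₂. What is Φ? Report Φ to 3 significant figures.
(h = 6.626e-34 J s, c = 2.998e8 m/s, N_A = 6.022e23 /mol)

Φ = 0.582

Product: 1.14 mmol = 0.00114 mol.
Photon energy at 274 nm: hc/λ = (6.626e-34)(2.998e8)/(274e-9) = 7.250e-19 J.
Energy delivered: (1260 W m⁻²)(9.31e-4 m²)(781 s) = 916.2 J.
Photons incident: 916.2 / 7.250e-19 = 1.264e21, i.e. 1.264e21/6.022e23 = 0.002099 mol.
Fraction absorbed: 1 − 6.60/100 = 0.9340.
Photons absorbed: 0.9340 × 0.002099 = 0.001960 mol.
Φ = 0.00114 mol / 0.001960 mol photons = 0.582.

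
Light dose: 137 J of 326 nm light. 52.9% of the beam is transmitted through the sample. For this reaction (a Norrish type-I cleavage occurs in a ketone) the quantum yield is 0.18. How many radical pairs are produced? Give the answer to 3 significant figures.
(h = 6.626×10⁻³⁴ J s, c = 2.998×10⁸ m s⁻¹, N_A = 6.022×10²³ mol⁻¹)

1.91×10¹⁹ radical pairs

Photon energy at 326 nm: hc/λ = (6.626×10⁻³⁴)(2.998×10⁸)/(326×10⁻⁹) = 6.093×10⁻¹⁹ J.
Photons incident: 137 / 6.093×10⁻¹⁹ = 2.248×10²⁰, i.e. 2.248×10²⁰/6.022×10²³ = 3.733×10⁻⁴ mol.
Fraction absorbed: 1 − 52.9/100 = 0.4710.
Photons absorbed: 0.4710 × 3.733×10⁻⁴ = 1.758×10⁻⁴ mol.
Product: Φ × n_abs = 0.18 × 1.758×10⁻⁴ = 3.164×10⁻⁵ mol.
As a count: 3.164×10⁻⁵ × 6.022×10²³ = 1.91×10¹⁹.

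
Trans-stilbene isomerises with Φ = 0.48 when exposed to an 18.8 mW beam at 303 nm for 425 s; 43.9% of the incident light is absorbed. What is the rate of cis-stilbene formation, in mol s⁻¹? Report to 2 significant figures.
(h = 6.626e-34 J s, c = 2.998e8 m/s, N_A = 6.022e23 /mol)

Photon energy at 303 nm: hc/λ = (6.626e-34)(2.998e8)/(303e-9) = 6.556e-19 J.
Energy delivered: (18.8 mW)(425 s) = 7.990 J.
Photons incident: 7.990 / 6.556e-19 = 1.219e19, i.e. 1.219e19/6.022e23 = 2.024e-5 mol.
Photons absorbed: 0.439 × 2.024e-5 = 8.885e-6 mol.
Product formed: 0.48 × 8.885e-6 = 4.265e-6 mol.
Rate: 4.265e-6 / 425 s = 1.0e-8 mol s⁻¹.

1.0e-8 mol s⁻¹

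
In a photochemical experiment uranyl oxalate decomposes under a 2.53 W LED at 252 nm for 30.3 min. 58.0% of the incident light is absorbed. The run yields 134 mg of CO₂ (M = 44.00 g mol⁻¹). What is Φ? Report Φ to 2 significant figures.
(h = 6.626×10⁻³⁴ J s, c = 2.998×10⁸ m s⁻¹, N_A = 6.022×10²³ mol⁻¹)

Product: 134 mg / 44.00 g mol⁻¹ = 0.003045 mol.
Photon energy at 252 nm: hc/λ = (6.626×10⁻³⁴)(2.998×10⁸)/(252×10⁻⁹) = 7.883×10⁻¹⁹ J.
Energy delivered: (2.53 W)(1818 s) = 4600 J.
Photons incident: 4600 / 7.883×10⁻¹⁹ = 5.835×10²¹, i.e. 5.835×10²¹/6.022×10²³ = 0.009689 mol.
Photons absorbed: 0.580 × 0.009689 = 0.005620 mol.
Φ = 0.003045 mol / 0.005620 mol photons = 0.54.

Φ = 0.54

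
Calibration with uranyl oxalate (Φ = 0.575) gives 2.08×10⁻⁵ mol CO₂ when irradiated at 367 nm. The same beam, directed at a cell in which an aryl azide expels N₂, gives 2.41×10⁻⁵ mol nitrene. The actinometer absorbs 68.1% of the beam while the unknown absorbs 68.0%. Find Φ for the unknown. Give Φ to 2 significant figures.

Φ = 0.67

Photons absorbed by the actinometer: 2.08×10⁻⁵ / 0.575 = 3.617×10⁻⁵ mol.
Incident flux: 3.617×10⁻⁵ / 0.681 = 5.311×10⁻⁵ einstein.
Absorbed by unknown: 0.680 × 5.311×10⁻⁵ = 3.611×10⁻⁵ mol.
Φ(unknown) = 2.41×10⁻⁵ / 3.611×10⁻⁵ = 0.67.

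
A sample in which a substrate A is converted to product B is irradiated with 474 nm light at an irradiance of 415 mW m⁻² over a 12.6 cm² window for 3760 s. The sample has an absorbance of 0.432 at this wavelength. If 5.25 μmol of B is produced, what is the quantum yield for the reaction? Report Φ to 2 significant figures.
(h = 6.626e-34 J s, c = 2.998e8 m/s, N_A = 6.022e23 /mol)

Φ = 1.1

Product: 5.25 μmol = 5.25e-6 mol.
Photon energy at 474 nm: hc/λ = (6.626e-34)(2.998e8)/(474e-9) = 4.191e-19 J.
Energy delivered: (415 mW m⁻²)(12.6e-4 m²)(3760 s) = 1.966 J.
Photons incident: 1.966 / 4.191e-19 = 4.691e18, i.e. 4.691e18/6.022e23 = 7.790e-6 mol.
Fraction absorbed: 1 − 10^(−0.432) = 0.6302.
Photons absorbed: 0.6302 × 7.790e-6 = 4.909e-6 mol.
Φ = 5.25e-6 mol / 4.909e-6 mol photons = 1.1.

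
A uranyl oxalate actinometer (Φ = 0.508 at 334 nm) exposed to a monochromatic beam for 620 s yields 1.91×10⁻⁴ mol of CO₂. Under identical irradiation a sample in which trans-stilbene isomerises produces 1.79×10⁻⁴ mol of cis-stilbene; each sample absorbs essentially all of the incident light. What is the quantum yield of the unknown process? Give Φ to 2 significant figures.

Photons absorbed by the actinometer: 1.91×10⁻⁴ / 0.508 = 3.760×10⁻⁴ mol.
Φ(unknown) = 1.79×10⁻⁴ / 3.760×10⁻⁴ = 0.48.

Φ = 0.48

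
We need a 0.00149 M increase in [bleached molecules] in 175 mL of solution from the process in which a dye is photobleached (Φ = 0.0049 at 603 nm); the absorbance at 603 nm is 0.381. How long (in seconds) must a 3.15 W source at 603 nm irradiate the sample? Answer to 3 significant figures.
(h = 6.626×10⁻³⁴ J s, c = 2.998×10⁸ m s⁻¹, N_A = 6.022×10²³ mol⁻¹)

Product: (0.00149 M)(0.175 L) = 2.607×10⁻⁴ mol.
Photons that must be absorbed: 2.607×10⁻⁴ / 0.0049 = 0.05320 mol.
Fraction absorbed: 1 − 10^(−0.381) = 0.5841.
Incident photons needed: 0.05320 / 0.5841 = 0.09108 mol.
Photon energy: hc/λ = 3.294×10⁻¹⁹ J; per mole, 1.984×10⁵ J mol⁻¹.
Energy required: 0.09108 × 1.984×10⁵ = 1.807×10⁴ J.
Time: 1.807×10⁴ J / 3.15 W = 5740 s.

t ≈ 5740 s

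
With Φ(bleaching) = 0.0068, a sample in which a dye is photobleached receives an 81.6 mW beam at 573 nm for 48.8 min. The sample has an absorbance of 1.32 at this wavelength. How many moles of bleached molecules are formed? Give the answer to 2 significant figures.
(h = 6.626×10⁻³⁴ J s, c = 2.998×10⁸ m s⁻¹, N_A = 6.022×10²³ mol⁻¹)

7.4×10⁻⁶ mol

Photon energy at 573 nm: hc/λ = (6.626×10⁻³⁴)(2.998×10⁸)/(573×10⁻⁹) = 3.467×10⁻¹⁹ J.
Energy delivered: (81.6 mW)(2928 s) = 238.9 J.
Photons incident: 238.9 / 3.467×10⁻¹⁹ = 6.891×10²⁰, i.e. 6.891×10²⁰/6.022×10²³ = 0.001144 mol.
Fraction absorbed: 1 − 10^(−1.32) = 0.9521.
Photons absorbed: 0.9521 × 0.001144 = 0.001089 mol.
Product: Φ × n_abs = 0.0068 × 0.001089 = 7.405×10⁻⁶ mol.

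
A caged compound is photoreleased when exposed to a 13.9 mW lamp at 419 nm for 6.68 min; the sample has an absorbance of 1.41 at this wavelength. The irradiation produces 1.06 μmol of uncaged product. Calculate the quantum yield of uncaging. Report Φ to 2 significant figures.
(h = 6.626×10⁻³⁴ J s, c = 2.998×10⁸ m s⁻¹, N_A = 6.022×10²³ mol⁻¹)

Φ = 0.057

Product: 1.06 μmol = 1.06×10⁻⁶ mol.
Photon energy at 419 nm: hc/λ = (6.626×10⁻³⁴)(2.998×10⁸)/(419×10⁻⁹) = 4.741×10⁻¹⁹ J.
Energy delivered: (13.9 mW)(400.8 s) = 5.571 J.
Photons incident: 5.571 / 4.741×10⁻¹⁹ = 1.175×10¹⁹, i.e. 1.175×10¹⁹/6.022×10²³ = 1.951×10⁻⁵ mol.
Fraction absorbed: 1 − 10^(−1.41) = 0.9611.
Photons absorbed: 0.9611 × 1.951×10⁻⁵ = 1.875×10⁻⁵ mol.
Φ = 1.06×10⁻⁶ mol / 1.875×10⁻⁵ mol photons = 0.057.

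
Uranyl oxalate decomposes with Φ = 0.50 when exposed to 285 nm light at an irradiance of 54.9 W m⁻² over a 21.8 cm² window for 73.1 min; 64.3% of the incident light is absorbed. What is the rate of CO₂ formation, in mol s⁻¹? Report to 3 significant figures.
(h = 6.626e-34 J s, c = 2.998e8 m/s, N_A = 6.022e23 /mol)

Photon energy at 285 nm: hc/λ = (6.626e-34)(2.998e8)/(285e-9) = 6.970e-19 J.
Energy delivered: (54.9 W m⁻²)(21.8e-4 m²)(4386 s) = 524.9 J.
Photons incident: 524.9 / 6.970e-19 = 7.531e20, i.e. 7.531e20/6.022e23 = 0.001251 mol.
Photons absorbed: 0.643 × 0.001251 = 8.044e-4 mol.
Product formed: 0.50 × 8.044e-4 = 4.022e-4 mol.
Rate: 4.022e-4 / 4386 s = 9.17e-8 mol s⁻¹.

9.17e-8 mol s⁻¹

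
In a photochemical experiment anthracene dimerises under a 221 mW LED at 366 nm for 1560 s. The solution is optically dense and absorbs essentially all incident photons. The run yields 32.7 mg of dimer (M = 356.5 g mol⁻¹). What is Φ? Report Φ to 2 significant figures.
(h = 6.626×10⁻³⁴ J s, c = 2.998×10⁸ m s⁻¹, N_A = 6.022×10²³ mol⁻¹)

Φ = 0.087

Product: 32.7 mg / 356.5 g mol⁻¹ = 9.173×10⁻⁵ mol.
Photon energy at 366 nm: hc/λ = (6.626×10⁻³⁴)(2.998×10⁸)/(366×10⁻⁹) = 5.428×10⁻¹⁹ J.
Energy delivered: (221 mW)(1560 s) = 344.8 J.
Photons incident: 344.8 / 5.428×10⁻¹⁹ = 6.352×10²⁰, i.e. 6.352×10²⁰/6.022×10²³ = 0.001055 mol.
Φ = 9.173×10⁻⁵ mol / 0.001055 mol photons = 0.087.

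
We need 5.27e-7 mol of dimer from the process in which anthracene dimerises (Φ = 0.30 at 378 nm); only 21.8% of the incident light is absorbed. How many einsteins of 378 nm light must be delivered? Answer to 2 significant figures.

Photons that must be absorbed: 5.27e-7 / 0.30 = 1.757e-6 mol.
Incident photons needed: 1.757e-6 / 0.218 = 8.060e-6 mol.

8.1e-6 einstein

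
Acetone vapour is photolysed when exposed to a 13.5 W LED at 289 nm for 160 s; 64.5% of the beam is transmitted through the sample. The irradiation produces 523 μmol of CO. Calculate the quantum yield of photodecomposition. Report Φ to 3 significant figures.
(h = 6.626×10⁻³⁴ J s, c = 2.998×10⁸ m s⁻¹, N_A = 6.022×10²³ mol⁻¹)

Φ = 0.282

Product: 523 μmol = 5.23×10⁻⁴ mol.
Photon energy at 289 nm: hc/λ = (6.626×10⁻³⁴)(2.998×10⁸)/(289×10⁻⁹) = 6.874×10⁻¹⁹ J.
Energy delivered: (13.5 W)(160 s) = 2160 J.
Photons incident: 2160 / 6.874×10⁻¹⁹ = 3.142×10²¹, i.e. 3.142×10²¹/6.022×10²³ = 0.005218 mol.
Fraction absorbed: 1 − 64.5/100 = 0.3550.
Photons absorbed: 0.3550 × 0.005218 = 0.001852 mol.
Φ = 5.23×10⁻⁴ mol / 0.001852 mol photons = 0.282.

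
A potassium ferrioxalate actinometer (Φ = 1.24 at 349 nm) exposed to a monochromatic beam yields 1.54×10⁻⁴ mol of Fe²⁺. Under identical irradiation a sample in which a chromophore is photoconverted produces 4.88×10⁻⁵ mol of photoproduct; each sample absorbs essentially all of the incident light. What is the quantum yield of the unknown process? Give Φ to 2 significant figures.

Photons absorbed by the actinometer: 1.54×10⁻⁴ / 1.24 = 1.242×10⁻⁴ mol.
Φ(unknown) = 4.88×10⁻⁵ / 1.242×10⁻⁴ = 0.39.

Φ = 0.39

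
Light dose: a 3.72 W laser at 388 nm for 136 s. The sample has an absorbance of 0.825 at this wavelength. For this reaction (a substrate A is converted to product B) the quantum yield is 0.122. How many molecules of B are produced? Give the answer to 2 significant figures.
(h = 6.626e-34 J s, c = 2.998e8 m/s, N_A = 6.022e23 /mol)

1.0e20 molecules

Photon energy at 388 nm: hc/λ = (6.626e-34)(2.998e8)/(388e-9) = 5.120e-19 J.
Energy delivered: (3.72 W)(136 s) = 505.9 J.
Photons incident: 505.9 / 5.120e-19 = 9.881e20, i.e. 9.881e20/6.022e23 = 0.001641 mol.
Fraction absorbed: 1 − 10^(−0.825) = 0.8504.
Photons absorbed: 0.8504 × 0.001641 = 0.001396 mol.
Product: Φ × n_abs = 0.122 × 0.001396 = 1.703e-4 mol.
As a count: 1.703e-4 × 6.022e23 = 1.0e20.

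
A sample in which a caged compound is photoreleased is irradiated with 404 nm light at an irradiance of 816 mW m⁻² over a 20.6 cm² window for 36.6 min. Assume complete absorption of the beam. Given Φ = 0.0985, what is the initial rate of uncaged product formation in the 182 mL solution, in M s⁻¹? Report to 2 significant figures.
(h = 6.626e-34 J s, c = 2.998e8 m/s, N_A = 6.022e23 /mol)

Photon energy at 404 nm: hc/λ = (6.626e-34)(2.998e8)/(404e-9) = 4.917e-19 J.
Energy delivered: (816 mW m⁻²)(20.6e-4 m²)(2196 s) = 3.691 J.
Photons incident: 3.691 / 4.917e-19 = 7.507e18, i.e. 7.507e18/6.022e23 = 1.247e-5 mol.
Product formed: 0.0985 × 1.247e-5 = 1.228e-6 mol.
Rate: 1.228e-6 mol / (2196 s × 0.182 L) = 3.1e-9 M s⁻¹.

3.1e-9 M s⁻¹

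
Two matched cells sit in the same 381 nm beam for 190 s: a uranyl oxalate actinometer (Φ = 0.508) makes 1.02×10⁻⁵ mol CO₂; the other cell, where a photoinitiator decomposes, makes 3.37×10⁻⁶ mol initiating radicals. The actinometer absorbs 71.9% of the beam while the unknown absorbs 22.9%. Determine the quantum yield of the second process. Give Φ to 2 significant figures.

Φ = 0.53

Photons absorbed by the actinometer: 1.02×10⁻⁵ / 0.508 = 2.008×10⁻⁵ mol.
Incident flux: 2.008×10⁻⁵ / 0.719 = 2.793×10⁻⁵ einstein.
Absorbed by unknown: 0.229 × 2.793×10⁻⁵ = 6.396×10⁻⁶ mol.
Φ(unknown) = 3.37×10⁻⁶ / 6.396×10⁻⁶ = 0.53.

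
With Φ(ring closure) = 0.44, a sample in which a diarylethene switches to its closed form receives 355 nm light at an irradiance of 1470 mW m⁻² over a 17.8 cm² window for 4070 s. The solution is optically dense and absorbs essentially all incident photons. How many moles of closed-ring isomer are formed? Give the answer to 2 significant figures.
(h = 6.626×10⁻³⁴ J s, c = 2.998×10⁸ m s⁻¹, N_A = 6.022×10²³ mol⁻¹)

Photon energy at 355 nm: hc/λ = (6.626×10⁻³⁴)(2.998×10⁸)/(355×10⁻⁹) = 5.596×10⁻¹⁹ J.
Energy delivered: (1470 mW m⁻²)(17.8×10⁻⁴ m²)(4070 s) = 10.65 J.
Photons incident: 10.65 / 5.596×10⁻¹⁹ = 1.903×10¹⁹, i.e. 1.903×10¹⁹/6.022×10²³ = 3.160×10⁻⁵ mol.
Product: Φ × n_abs = 0.44 × 3.160×10⁻⁵ = 1.390×10⁻⁵ mol.

1.4×10⁻⁵ mol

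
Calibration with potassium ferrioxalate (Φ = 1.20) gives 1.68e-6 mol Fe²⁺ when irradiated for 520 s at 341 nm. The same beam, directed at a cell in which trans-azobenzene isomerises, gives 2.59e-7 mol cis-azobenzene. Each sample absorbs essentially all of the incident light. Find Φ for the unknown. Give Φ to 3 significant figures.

Photons absorbed by the actinometer: 1.68e-6 / 1.20 = 1.400e-6 mol.
Φ(unknown) = 2.59e-7 / 1.400e-6 = 0.185.

Φ = 0.185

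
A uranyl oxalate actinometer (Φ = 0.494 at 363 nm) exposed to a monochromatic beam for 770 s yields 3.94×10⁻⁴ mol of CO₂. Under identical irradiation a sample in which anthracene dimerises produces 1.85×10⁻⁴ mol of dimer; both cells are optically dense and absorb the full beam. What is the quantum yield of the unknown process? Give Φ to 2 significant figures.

Photons absorbed by the actinometer: 3.94×10⁻⁴ / 0.494 = 7.976×10⁻⁴ mol.
Φ(unknown) = 1.85×10⁻⁴ / 7.976×10⁻⁴ = 0.23.

Φ = 0.23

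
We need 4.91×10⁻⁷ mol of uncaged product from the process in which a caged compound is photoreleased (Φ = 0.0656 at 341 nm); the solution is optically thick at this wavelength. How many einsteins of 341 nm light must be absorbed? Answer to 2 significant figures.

Photons that must be absorbed: 4.91×10⁻⁷ / 0.0656 = 7.485×10⁻⁶ mol.

7.5×10⁻⁶ einstein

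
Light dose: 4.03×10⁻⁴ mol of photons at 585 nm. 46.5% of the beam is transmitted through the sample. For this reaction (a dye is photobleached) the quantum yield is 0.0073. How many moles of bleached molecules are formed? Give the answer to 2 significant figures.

Fraction absorbed: 1 − 46.5/100 = 0.5350.
Photons absorbed: 0.5350 × 4.03×10⁻⁴ = 2.156×10⁻⁴ mol.
Product: Φ × n_abs = 0.0073 × 2.156×10⁻⁴ = 1.574×10⁻⁶ mol.

1.6×10⁻⁶ mol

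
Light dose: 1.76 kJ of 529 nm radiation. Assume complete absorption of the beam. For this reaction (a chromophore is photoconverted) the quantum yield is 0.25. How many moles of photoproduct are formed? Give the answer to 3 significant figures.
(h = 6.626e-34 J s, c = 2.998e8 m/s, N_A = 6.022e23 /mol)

Photon energy at 529 nm: hc/λ = (6.626e-34)(2.998e8)/(529e-9) = 3.755e-19 J.
Incident energy: 1.76 kJ = 1760 J.
Photons incident: 1760 / 3.755e-19 = 4.687e21, i.e. 4.687e21/6.022e23 = 0.007783 mol.
Product: Φ × n_abs = 0.25 × 0.007783 = 0.001946 mol.

0.00195 mol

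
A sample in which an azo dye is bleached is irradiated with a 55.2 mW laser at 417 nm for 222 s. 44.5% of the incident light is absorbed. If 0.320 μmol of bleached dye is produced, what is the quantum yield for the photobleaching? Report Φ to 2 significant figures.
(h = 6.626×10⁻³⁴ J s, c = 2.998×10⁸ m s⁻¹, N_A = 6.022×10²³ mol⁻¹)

Φ = 0.017

Product: 0.320 μmol = 3.20×10⁻⁷ mol.
Photon energy at 417 nm: hc/λ = (6.626×10⁻³⁴)(2.998×10⁸)/(417×10⁻⁹) = 4.764×10⁻¹⁹ J.
Energy delivered: (55.2 mW)(222 s) = 12.25 J.
Photons incident: 12.25 / 4.764×10⁻¹⁹ = 2.571×10¹⁹, i.e. 2.571×10¹⁹/6.022×10²³ = 4.269×10⁻⁵ mol.
Photons absorbed: 0.445 × 4.269×10⁻⁵ = 1.900×10⁻⁵ mol.
Φ = 3.20×10⁻⁷ mol / 1.900×10⁻⁵ mol photons = 0.017.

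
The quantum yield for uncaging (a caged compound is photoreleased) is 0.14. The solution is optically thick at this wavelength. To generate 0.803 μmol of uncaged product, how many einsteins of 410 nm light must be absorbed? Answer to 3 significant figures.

5.74×10⁻⁶ einstein

Product: 0.803 μmol = 8.03×10⁻⁷ mol.
Photons that must be absorbed: 8.03×10⁻⁷ / 0.14 = 5.736×10⁻⁶ mol.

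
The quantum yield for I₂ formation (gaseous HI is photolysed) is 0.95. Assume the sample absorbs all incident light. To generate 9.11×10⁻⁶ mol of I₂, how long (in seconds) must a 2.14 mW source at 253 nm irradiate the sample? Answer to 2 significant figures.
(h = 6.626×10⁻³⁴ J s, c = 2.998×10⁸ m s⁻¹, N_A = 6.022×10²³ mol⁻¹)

t ≈ 2100 s

Photons that must be absorbed: 9.11×10⁻⁶ / 0.95 = 9.589×10⁻⁶ mol.
Photon energy: hc/λ = 7.852×10⁻¹⁹ J; per mole, 4.728×10⁵ J mol⁻¹.
Energy required: 9.589×10⁻⁶ × 4.728×10⁵ = 4.534 J.
Time: 4.534 J / 0.00214 W = 2100 s.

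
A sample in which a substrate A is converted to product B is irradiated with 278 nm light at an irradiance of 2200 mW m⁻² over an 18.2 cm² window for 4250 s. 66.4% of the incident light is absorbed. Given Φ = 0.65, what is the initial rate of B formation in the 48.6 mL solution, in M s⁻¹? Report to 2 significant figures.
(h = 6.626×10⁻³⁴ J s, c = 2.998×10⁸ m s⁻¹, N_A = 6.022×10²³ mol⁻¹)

Photon energy at 278 nm: hc/λ = (6.626×10⁻³⁴)(2.998×10⁸)/(278×10⁻⁹) = 7.146×10⁻¹⁹ J.
Energy delivered: (2200 mW m⁻²)(18.2×10⁻⁴ m²)(4250 s) = 17.02 J.
Photons incident: 17.02 / 7.146×10⁻¹⁹ = 2.382×10¹⁹, i.e. 2.382×10¹⁹/6.022×10²³ = 3.955×10⁻⁵ mol.
Photons absorbed: 0.664 × 3.955×10⁻⁵ = 2.626×10⁻⁵ mol.
Product formed: 0.65 × 2.626×10⁻⁵ = 1.707×10⁻⁵ mol.
Rate: 1.707×10⁻⁵ mol / (4250 s × 0.0486 L) = 8.3×10⁻⁸ M s⁻¹.

8.3×10⁻⁸ M s⁻¹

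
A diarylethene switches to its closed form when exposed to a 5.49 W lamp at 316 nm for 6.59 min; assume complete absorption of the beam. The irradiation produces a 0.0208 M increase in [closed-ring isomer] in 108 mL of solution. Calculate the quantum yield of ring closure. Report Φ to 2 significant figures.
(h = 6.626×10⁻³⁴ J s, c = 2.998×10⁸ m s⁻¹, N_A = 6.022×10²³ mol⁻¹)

Φ = 0.39

Product: (0.0208 M)(0.108 L) = 0.002246 mol.
Photon energy at 316 nm: hc/λ = (6.626×10⁻³⁴)(2.998×10⁸)/(316×10⁻⁹) = 6.286×10⁻¹⁹ J.
Energy delivered: (5.49 W)(395.4 s) = 2171 J.
Photons incident: 2171 / 6.286×10⁻¹⁹ = 3.454×10²¹, i.e. 3.454×10²¹/6.022×10²³ = 0.005736 mol.
Φ = 0.002246 mol / 0.005736 mol photons = 0.39.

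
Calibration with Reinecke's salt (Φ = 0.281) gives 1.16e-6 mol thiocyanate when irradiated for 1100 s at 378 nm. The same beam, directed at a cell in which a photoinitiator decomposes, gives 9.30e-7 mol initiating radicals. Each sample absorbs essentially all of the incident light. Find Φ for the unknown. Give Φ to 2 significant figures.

Photons absorbed by the actinometer: 1.16e-6 / 0.281 = 4.128e-6 mol.
Φ(unknown) = 9.30e-7 / 4.128e-6 = 0.23.

Φ = 0.23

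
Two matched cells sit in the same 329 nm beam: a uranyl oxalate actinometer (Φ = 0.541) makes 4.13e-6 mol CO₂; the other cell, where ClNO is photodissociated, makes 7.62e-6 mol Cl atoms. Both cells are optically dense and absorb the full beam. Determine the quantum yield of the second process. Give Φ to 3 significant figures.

Photons absorbed by the actinometer: 4.13e-6 / 0.541 = 7.634e-6 mol.
Φ(unknown) = 7.62e-6 / 7.634e-6 = 0.998.

Φ = 0.998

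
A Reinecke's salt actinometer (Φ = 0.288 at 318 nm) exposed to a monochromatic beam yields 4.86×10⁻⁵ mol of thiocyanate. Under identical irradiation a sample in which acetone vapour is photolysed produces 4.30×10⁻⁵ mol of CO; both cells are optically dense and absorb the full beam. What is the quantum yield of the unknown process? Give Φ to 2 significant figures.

Photons absorbed by the actinometer: 4.86×10⁻⁵ / 0.288 = 1.688×10⁻⁴ mol.
Φ(unknown) = 4.30×10⁻⁵ / 1.688×10⁻⁴ = 0.25.

Φ = 0.25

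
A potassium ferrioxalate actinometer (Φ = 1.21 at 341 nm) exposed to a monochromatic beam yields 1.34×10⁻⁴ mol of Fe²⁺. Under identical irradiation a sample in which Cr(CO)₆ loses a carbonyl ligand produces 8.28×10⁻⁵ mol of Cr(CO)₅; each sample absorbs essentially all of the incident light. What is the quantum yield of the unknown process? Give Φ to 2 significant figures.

Φ = 0.75

Photons absorbed by the actinometer: 1.34×10⁻⁴ / 1.21 = 1.107×10⁻⁴ mol.
Φ(unknown) = 8.28×10⁻⁵ / 1.107×10⁻⁴ = 0.75.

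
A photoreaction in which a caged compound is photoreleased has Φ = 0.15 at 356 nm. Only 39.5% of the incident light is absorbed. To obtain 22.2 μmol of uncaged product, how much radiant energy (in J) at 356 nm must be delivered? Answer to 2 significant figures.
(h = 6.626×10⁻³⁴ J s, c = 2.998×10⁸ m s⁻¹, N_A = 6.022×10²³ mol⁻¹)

130 J

Product: 22.2 μmol = 2.22×10⁻⁵ mol.
Photons that must be absorbed: 2.22×10⁻⁵ / 0.15 = 1.480×10⁻⁴ mol.
Incident photons needed: 1.480×10⁻⁴ / 0.395 = 3.747×10⁻⁴ mol.
Photon energy: hc/λ = 5.580×10⁻¹⁹ J; per mole, 3.360×10⁵ J mol⁻¹.
Energy required: 3.747×10⁻⁴ × 3.360×10⁵ = 130 J.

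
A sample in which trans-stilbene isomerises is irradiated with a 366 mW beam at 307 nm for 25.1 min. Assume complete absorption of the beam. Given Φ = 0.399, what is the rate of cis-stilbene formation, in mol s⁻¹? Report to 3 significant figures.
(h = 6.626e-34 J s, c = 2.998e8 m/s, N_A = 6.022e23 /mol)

Photon energy at 307 nm: hc/λ = (6.626e-34)(2.998e8)/(307e-9) = 6.471e-19 J.
Energy delivered: (366 mW)(1506 s) = 551.2 J.
Photons incident: 551.2 / 6.471e-19 = 8.518e20, i.e. 8.518e20/6.022e23 = 0.001414 mol.
Product formed: 0.399 × 0.001414 = 5.642e-4 mol.
Rate: 5.642e-4 / 1506 s = 3.75e-7 mol s⁻¹.

3.75e-7 mol s⁻¹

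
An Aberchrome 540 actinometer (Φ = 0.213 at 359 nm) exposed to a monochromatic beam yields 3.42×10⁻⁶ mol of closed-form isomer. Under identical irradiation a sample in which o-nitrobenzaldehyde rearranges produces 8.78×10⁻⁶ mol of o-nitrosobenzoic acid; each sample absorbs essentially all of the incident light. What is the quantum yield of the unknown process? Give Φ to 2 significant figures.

Φ = 0.55

Photons absorbed by the actinometer: 3.42×10⁻⁶ / 0.213 = 1.606×10⁻⁵ mol.
Φ(unknown) = 8.78×10⁻⁶ / 1.606×10⁻⁵ = 0.55.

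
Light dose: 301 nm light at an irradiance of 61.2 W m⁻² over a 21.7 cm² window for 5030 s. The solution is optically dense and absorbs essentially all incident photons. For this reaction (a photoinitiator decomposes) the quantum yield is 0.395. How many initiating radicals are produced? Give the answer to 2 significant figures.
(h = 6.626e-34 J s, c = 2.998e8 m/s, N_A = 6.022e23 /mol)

Photon energy at 301 nm: hc/λ = (6.626e-34)(2.998e8)/(301e-9) = 6.600e-19 J.
Energy delivered: (61.2 W m⁻²)(21.7e-4 m²)(5030 s) = 668.0 J.
Photons incident: 668.0 / 6.600e-19 = 1.012e21, i.e. 1.012e21/6.022e23 = 0.001681 mol.
Product: Φ × n_abs = 0.395 × 0.001681 = 6.640e-4 mol.
As a count: 6.640e-4 × 6.022e23 = 4.0e20.

4.0e20 initiating radicals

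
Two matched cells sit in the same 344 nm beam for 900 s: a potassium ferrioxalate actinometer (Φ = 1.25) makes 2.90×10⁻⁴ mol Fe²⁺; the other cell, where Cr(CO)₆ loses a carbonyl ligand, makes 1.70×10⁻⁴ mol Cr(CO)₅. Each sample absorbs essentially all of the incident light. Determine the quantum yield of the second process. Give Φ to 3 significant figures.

Photons absorbed by the actinometer: 2.90×10⁻⁴ / 1.25 = 2.320×10⁻⁴ mol.
Φ(unknown) = 1.70×10⁻⁴ / 2.320×10⁻⁴ = 0.733.

Φ = 0.733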